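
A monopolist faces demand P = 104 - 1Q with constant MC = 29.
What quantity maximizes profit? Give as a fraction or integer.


TR = P*Q = (104 - 1Q)Q = 104Q - 1Q^2
MR = dTR/dQ = 104 - 2Q
Set MR = MC:
104 - 2Q = 29
75 = 2Q
Q* = 75/2 = 75/2

75/2


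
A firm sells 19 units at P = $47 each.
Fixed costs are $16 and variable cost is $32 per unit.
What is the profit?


Total Revenue = P * Q = 47 * 19 = $893
Total Cost = FC + VC*Q = 16 + 32*19 = $624
Profit = TR - TC = 893 - 624 = $269

$269


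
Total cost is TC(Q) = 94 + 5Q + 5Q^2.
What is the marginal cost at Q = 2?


MC = dTC/dQ = 5 + 2*5*Q
At Q = 2:
MC = 5 + 10*2
MC = 5 + 20 = 25

25


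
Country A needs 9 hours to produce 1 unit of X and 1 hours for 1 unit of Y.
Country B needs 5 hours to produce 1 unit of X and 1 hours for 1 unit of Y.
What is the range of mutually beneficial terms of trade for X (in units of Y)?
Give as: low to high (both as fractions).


Opportunity cost of X for Country A = hours_X / hours_Y = 9/1 = 9 units of Y
Opportunity cost of X for Country B = hours_X / hours_Y = 5/1 = 5 units of Y
Terms of trade must be between the two opportunity costs.
Range: 5 to 9

5 to 9


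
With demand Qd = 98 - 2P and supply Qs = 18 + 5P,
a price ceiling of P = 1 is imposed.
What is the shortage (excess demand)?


At P = 1:
Qd = 98 - 2*1 = 96
Qs = 18 + 5*1 = 23
Shortage = Qd - Qs = 96 - 23 = 73

73


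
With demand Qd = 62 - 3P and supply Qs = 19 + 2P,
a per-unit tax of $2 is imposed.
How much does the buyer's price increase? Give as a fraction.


With a per-unit tax, the buyer's price increase depends on relative slopes.
Supply slope: d = 2, Demand slope: b = 3
Buyer's price increase = d * tax / (b + d)
= 2 * 2 / (3 + 2)
= 4 / 5 = 4/5

4/5


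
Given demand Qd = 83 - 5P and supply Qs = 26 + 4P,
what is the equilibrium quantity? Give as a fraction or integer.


First find equilibrium price:
83 - 5P = 26 + 4P
P* = 57/9 = 19/3
Then substitute into demand:
Q* = 83 - 5 * 19/3 = 154/3

154/3


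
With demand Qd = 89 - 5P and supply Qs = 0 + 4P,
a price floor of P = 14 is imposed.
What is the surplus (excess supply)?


At P = 14:
Qd = 89 - 5*14 = 19
Qs = 0 + 4*14 = 56
Surplus = Qs - Qd = 56 - 19 = 37

37


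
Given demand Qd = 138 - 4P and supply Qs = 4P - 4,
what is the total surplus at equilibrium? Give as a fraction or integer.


Find equilibrium: 138 - 4P = 4P - 4
138 + 4 = 8P
P* = 142/8 = 71/4
Q* = 4*71/4 - 4 = 67
Inverse demand: P = 69/2 - Q/4, so P_max = 69/2
Inverse supply: P = 1 + Q/4, so P_min = 1
CS = (1/2) * 67 * (69/2 - 71/4) = 4489/8
PS = (1/2) * 67 * (71/4 - 1) = 4489/8
TS = CS + PS = 4489/8 + 4489/8 = 4489/4

4489/4


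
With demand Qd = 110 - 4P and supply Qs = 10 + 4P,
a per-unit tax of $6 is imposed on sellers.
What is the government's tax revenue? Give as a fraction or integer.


With tax on sellers, new supply: Qs' = 10 + 4(P - 6)
= 4P - 14
New equilibrium quantity:
Q_new = 48
Tax revenue = tax * Q_new = 6 * 48 = 288

288


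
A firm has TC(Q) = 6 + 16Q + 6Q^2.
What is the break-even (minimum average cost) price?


AC(Q) = 6/Q + 16 + 6Q
To minimize: dAC/dQ = -6/Q^2 + 6 = 0
Q^2 = 6/6 = 1
Q* = 1
Min AC = 6/1 + 16 + 6*1
Min AC = 6 + 16 + 6 = 28

28


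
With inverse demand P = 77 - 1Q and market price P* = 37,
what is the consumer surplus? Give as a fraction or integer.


Maximum willingness to pay (at Q=0): P_max = 77
Quantity demanded at P* = 37:
Q* = (77 - 37)/1 = 40
CS = (1/2) * Q* * (P_max - P*)
CS = (1/2) * 40 * (77 - 37)
CS = (1/2) * 40 * 40 = 800

800


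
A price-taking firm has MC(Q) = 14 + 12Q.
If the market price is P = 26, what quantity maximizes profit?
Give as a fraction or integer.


In perfect competition, profit is maximized where P = MC.
26 = 14 + 12Q
12 = 12Q
Q* = 12/12 = 1

1


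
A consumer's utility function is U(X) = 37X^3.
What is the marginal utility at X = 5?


MU = dU/dX = 37*3*X^(3-1)
MU = 111*X^2
At X = 5:
MU = 111 * 5^2
MU = 111 * 25 = 2775

2775


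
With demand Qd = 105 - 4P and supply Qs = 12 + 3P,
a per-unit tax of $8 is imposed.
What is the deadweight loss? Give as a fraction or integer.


Pre-tax equilibrium quantity: Q* = 363/7
Post-tax equilibrium quantity: Q_tax = 267/7
Reduction in quantity: Q* - Q_tax = 96/7
DWL = (1/2) * tax * (Q* - Q_tax)
DWL = (1/2) * 8 * 96/7 = 384/7

384/7


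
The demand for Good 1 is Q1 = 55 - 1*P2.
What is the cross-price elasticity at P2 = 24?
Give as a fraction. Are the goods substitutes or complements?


dQ1/dP2 = -1
At P2 = 24: Q1 = 55 - 1*24 = 31
Exy = (dQ1/dP2)(P2/Q1) = -1 * 24 / 31 = -24/31
Since Exy < 0, the goods are complements.

-24/31 (complements)


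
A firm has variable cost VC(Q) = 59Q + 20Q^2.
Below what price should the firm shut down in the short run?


AVC(Q) = VC(Q)/Q = 59 + 20Q
AVC is increasing in Q, so minimum AVC is at Q -> 0+.
Min AVC = 59
The firm should shut down if P < 59.

59


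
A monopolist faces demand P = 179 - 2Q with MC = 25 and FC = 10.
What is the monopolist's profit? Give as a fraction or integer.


MR = MC: 179 - 4Q = 25
Q* = 77/2
P* = 179 - 2*77/2 = 102
Profit = (P* - MC)*Q* - FC
= (102 - 25)*77/2 - 10
= 77*77/2 - 10
= 5929/2 - 10 = 5909/2

5909/2


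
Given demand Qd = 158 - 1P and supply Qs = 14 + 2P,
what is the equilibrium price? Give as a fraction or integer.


At equilibrium, Qd = Qs.
158 - 1P = 14 + 2P
158 - 14 = 1P + 2P
144 = 3P
P* = 144/3 = 48

48


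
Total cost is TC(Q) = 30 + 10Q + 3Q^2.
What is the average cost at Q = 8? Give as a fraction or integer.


TC(8) = 30 + 10*8 + 3*8^2
TC(8) = 30 + 80 + 192 = 302
AC = TC/Q = 302/8 = 151/4

151/4


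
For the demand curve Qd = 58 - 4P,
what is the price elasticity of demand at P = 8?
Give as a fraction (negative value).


dQ/dP = -4
At P = 8: Q = 58 - 4*8 = 26
E = (dQ/dP)(P/Q) = (-4)(8/26) = -16/13

-16/13


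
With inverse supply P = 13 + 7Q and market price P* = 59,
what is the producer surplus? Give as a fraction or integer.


Minimum supply price (at Q=0): P_min = 13
Quantity supplied at P* = 59:
Q* = (59 - 13)/7 = 46/7
PS = (1/2) * Q* * (P* - P_min)
PS = (1/2) * 46/7 * (59 - 13)
PS = (1/2) * 46/7 * 46 = 1058/7

1058/7


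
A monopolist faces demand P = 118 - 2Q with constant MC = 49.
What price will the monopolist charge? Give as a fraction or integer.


MR = 118 - 4Q
Set MR = MC: 118 - 4Q = 49
Q* = 69/4
Substitute into demand:
P* = 118 - 2*69/4 = 167/2

167/2


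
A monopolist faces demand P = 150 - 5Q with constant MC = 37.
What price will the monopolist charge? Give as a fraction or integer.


MR = 150 - 10Q
Set MR = MC: 150 - 10Q = 37
Q* = 113/10
Substitute into demand:
P* = 150 - 5*113/10 = 187/2

187/2


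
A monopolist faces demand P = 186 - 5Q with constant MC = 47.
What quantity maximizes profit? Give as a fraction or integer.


TR = P*Q = (186 - 5Q)Q = 186Q - 5Q^2
MR = dTR/dQ = 186 - 10Q
Set MR = MC:
186 - 10Q = 47
139 = 10Q
Q* = 139/10 = 139/10

139/10


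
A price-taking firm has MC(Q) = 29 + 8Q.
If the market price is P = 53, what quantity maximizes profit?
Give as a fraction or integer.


In perfect competition, profit is maximized where P = MC.
53 = 29 + 8Q
24 = 8Q
Q* = 24/8 = 3

3


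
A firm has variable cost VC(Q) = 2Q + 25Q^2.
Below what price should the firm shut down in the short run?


AVC(Q) = VC(Q)/Q = 2 + 25Q
AVC is increasing in Q, so minimum AVC is at Q -> 0+.
Min AVC = 2
The firm should shut down if P < 2.

2


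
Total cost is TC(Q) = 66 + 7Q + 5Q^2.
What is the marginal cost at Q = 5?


MC = dTC/dQ = 7 + 2*5*Q
At Q = 5:
MC = 7 + 10*5
MC = 7 + 50 = 57

57


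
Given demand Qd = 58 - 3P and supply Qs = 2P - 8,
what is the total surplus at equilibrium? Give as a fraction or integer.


Find equilibrium: 58 - 3P = 2P - 8
58 + 8 = 5P
P* = 66/5 = 66/5
Q* = 2*66/5 - 8 = 92/5
Inverse demand: P = 58/3 - Q/3, so P_max = 58/3
Inverse supply: P = 4 + Q/2, so P_min = 4
CS = (1/2) * 92/5 * (58/3 - 66/5) = 4232/75
PS = (1/2) * 92/5 * (66/5 - 4) = 2116/25
TS = CS + PS = 4232/75 + 2116/25 = 2116/15

2116/15


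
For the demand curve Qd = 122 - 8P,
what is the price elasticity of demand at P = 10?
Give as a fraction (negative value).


dQ/dP = -8
At P = 10: Q = 122 - 8*10 = 42
E = (dQ/dP)(P/Q) = (-8)(10/42) = -40/21

-40/21


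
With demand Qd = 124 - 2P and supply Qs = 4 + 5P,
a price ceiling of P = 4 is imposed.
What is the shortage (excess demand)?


At P = 4:
Qd = 124 - 2*4 = 116
Qs = 4 + 5*4 = 24
Shortage = Qd - Qs = 116 - 24 = 92

92


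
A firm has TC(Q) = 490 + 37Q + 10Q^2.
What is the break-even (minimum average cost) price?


AC(Q) = 490/Q + 37 + 10Q
To minimize: dAC/dQ = -490/Q^2 + 10 = 0
Q^2 = 490/10 = 49
Q* = 7
Min AC = 490/7 + 37 + 10*7
Min AC = 70 + 37 + 70 = 177

177


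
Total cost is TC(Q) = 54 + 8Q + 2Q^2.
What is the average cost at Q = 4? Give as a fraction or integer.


TC(4) = 54 + 8*4 + 2*4^2
TC(4) = 54 + 32 + 32 = 118
AC = TC/Q = 118/4 = 59/2

59/2


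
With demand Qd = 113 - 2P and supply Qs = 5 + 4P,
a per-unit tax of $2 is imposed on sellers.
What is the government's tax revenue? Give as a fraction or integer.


With tax on sellers, new supply: Qs' = 5 + 4(P - 2)
= 4P - 3
New equilibrium quantity:
Q_new = 223/3
Tax revenue = tax * Q_new = 2 * 223/3 = 446/3

446/3


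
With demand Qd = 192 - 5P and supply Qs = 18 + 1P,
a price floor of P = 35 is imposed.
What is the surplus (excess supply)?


At P = 35:
Qd = 192 - 5*35 = 17
Qs = 18 + 1*35 = 53
Surplus = Qs - Qd = 53 - 17 = 36

36


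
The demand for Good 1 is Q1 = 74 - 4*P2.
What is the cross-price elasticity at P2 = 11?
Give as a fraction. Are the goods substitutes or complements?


dQ1/dP2 = -4
At P2 = 11: Q1 = 74 - 4*11 = 30
Exy = (dQ1/dP2)(P2/Q1) = -4 * 11 / 30 = -22/15
Since Exy < 0, the goods are complements.

-22/15 (complements)


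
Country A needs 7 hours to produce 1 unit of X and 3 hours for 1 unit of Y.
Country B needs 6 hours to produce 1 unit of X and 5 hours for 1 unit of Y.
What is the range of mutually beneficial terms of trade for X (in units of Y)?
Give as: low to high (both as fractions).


Opportunity cost of X for Country A = hours_X / hours_Y = 7/3 = 7/3 units of Y
Opportunity cost of X for Country B = hours_X / hours_Y = 6/5 = 6/5 units of Y
Terms of trade must be between the two opportunity costs.
Range: 6/5 to 7/3

6/5 to 7/3


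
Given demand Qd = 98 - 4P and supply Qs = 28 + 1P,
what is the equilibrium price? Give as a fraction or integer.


At equilibrium, Qd = Qs.
98 - 4P = 28 + 1P
98 - 28 = 4P + 1P
70 = 5P
P* = 70/5 = 14

14


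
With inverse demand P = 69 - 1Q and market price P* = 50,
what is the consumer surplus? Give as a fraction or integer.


Maximum willingness to pay (at Q=0): P_max = 69
Quantity demanded at P* = 50:
Q* = (69 - 50)/1 = 19
CS = (1/2) * Q* * (P_max - P*)
CS = (1/2) * 19 * (69 - 50)
CS = (1/2) * 19 * 19 = 361/2

361/2


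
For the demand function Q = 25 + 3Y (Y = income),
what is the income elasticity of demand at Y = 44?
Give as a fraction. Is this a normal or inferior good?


dQ/dY = 3
At Y = 44: Q = 25 + 3*44 = 157
Ey = (dQ/dY)(Y/Q) = 3 * 44 / 157 = 132/157
Since Ey > 0, this is a normal good.

132/157 (normal good)


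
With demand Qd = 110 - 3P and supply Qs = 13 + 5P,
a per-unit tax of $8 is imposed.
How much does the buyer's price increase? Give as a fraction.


With a per-unit tax, the buyer's price increase depends on relative slopes.
Supply slope: d = 5, Demand slope: b = 3
Buyer's price increase = d * tax / (b + d)
= 5 * 8 / (3 + 5)
= 40 / 8 = 5

5


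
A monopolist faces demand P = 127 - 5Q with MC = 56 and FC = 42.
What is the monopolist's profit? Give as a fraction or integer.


MR = MC: 127 - 10Q = 56
Q* = 71/10
P* = 127 - 5*71/10 = 183/2
Profit = (P* - MC)*Q* - FC
= (183/2 - 56)*71/10 - 42
= 71/2*71/10 - 42
= 5041/20 - 42 = 4201/20

4201/20


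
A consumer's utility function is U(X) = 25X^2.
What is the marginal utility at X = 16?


MU = dU/dX = 25*2*X^(2-1)
MU = 50*X^1
At X = 16:
MU = 50 * 16^1
MU = 50 * 16 = 800

800


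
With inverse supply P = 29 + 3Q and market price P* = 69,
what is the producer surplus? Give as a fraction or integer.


Minimum supply price (at Q=0): P_min = 29
Quantity supplied at P* = 69:
Q* = (69 - 29)/3 = 40/3
PS = (1/2) * Q* * (P* - P_min)
PS = (1/2) * 40/3 * (69 - 29)
PS = (1/2) * 40/3 * 40 = 800/3

800/3


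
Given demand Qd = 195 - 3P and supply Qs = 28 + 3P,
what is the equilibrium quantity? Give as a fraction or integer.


First find equilibrium price:
195 - 3P = 28 + 3P
P* = 167/6 = 167/6
Then substitute into demand:
Q* = 195 - 3 * 167/6 = 223/2

223/2


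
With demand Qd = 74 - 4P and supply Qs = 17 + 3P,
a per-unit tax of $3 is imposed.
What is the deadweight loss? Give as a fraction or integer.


Pre-tax equilibrium quantity: Q* = 290/7
Post-tax equilibrium quantity: Q_tax = 254/7
Reduction in quantity: Q* - Q_tax = 36/7
DWL = (1/2) * tax * (Q* - Q_tax)
DWL = (1/2) * 3 * 36/7 = 54/7

54/7


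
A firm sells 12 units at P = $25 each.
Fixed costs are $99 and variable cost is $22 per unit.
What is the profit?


Total Revenue = P * Q = 25 * 12 = $300
Total Cost = FC + VC*Q = 99 + 22*12 = $363
Profit = TR - TC = 300 - 363 = $-63

$-63


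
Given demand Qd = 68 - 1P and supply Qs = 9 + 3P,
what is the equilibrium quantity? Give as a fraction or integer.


First find equilibrium price:
68 - 1P = 9 + 3P
P* = 59/4 = 59/4
Then substitute into demand:
Q* = 68 - 1 * 59/4 = 213/4

213/4


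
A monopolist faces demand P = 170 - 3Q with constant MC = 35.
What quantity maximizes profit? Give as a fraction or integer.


TR = P*Q = (170 - 3Q)Q = 170Q - 3Q^2
MR = dTR/dQ = 170 - 6Q
Set MR = MC:
170 - 6Q = 35
135 = 6Q
Q* = 135/6 = 45/2

45/2


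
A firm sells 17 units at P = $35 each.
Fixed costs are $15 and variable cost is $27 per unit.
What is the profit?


Total Revenue = P * Q = 35 * 17 = $595
Total Cost = FC + VC*Q = 15 + 27*17 = $474
Profit = TR - TC = 595 - 474 = $121

$121


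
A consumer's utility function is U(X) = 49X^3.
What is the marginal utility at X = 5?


MU = dU/dX = 49*3*X^(3-1)
MU = 147*X^2
At X = 5:
MU = 147 * 5^2
MU = 147 * 25 = 3675

3675


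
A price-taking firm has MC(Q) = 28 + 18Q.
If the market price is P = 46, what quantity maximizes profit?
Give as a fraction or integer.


In perfect competition, profit is maximized where P = MC.
46 = 28 + 18Q
18 = 18Q
Q* = 18/18 = 1

1


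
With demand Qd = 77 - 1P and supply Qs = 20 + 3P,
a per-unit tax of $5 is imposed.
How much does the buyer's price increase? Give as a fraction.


With a per-unit tax, the buyer's price increase depends on relative slopes.
Supply slope: d = 3, Demand slope: b = 1
Buyer's price increase = d * tax / (b + d)
= 3 * 5 / (1 + 3)
= 15 / 4 = 15/4

15/4


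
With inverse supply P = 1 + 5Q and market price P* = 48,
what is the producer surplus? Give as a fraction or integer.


Minimum supply price (at Q=0): P_min = 1
Quantity supplied at P* = 48:
Q* = (48 - 1)/5 = 47/5
PS = (1/2) * Q* * (P* - P_min)
PS = (1/2) * 47/5 * (48 - 1)
PS = (1/2) * 47/5 * 47 = 2209/10

2209/10


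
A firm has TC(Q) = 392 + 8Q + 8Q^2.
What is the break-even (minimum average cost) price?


AC(Q) = 392/Q + 8 + 8Q
To minimize: dAC/dQ = -392/Q^2 + 8 = 0
Q^2 = 392/8 = 49
Q* = 7
Min AC = 392/7 + 8 + 8*7
Min AC = 56 + 8 + 56 = 120

120


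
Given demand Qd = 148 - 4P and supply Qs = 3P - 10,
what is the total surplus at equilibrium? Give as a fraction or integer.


Find equilibrium: 148 - 4P = 3P - 10
148 + 10 = 7P
P* = 158/7 = 158/7
Q* = 3*158/7 - 10 = 404/7
Inverse demand: P = 37 - Q/4, so P_max = 37
Inverse supply: P = 10/3 + Q/3, so P_min = 10/3
CS = (1/2) * 404/7 * (37 - 158/7) = 20402/49
PS = (1/2) * 404/7 * (158/7 - 10/3) = 81608/147
TS = CS + PS = 20402/49 + 81608/147 = 20402/21

20402/21


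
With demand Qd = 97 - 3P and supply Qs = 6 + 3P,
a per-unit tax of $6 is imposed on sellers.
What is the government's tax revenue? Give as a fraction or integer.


With tax on sellers, new supply: Qs' = 6 + 3(P - 6)
= 3P - 12
New equilibrium quantity:
Q_new = 85/2
Tax revenue = tax * Q_new = 6 * 85/2 = 255

255


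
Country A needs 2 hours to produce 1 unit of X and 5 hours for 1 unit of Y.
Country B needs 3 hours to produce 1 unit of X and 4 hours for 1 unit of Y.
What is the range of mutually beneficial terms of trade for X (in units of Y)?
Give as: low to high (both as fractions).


Opportunity cost of X for Country A = hours_X / hours_Y = 2/5 = 2/5 units of Y
Opportunity cost of X for Country B = hours_X / hours_Y = 3/4 = 3/4 units of Y
Terms of trade must be between the two opportunity costs.
Range: 2/5 to 3/4

2/5 to 3/4


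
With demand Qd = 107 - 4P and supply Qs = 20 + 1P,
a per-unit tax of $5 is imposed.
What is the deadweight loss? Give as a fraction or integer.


Pre-tax equilibrium quantity: Q* = 187/5
Post-tax equilibrium quantity: Q_tax = 167/5
Reduction in quantity: Q* - Q_tax = 4
DWL = (1/2) * tax * (Q* - Q_tax)
DWL = (1/2) * 5 * 4 = 10

10


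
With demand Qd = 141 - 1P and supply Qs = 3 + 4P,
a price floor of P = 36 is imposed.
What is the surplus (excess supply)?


At P = 36:
Qd = 141 - 1*36 = 105
Qs = 3 + 4*36 = 147
Surplus = Qs - Qd = 147 - 105 = 42

42


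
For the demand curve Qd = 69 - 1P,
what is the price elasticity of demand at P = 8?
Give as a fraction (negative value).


dQ/dP = -1
At P = 8: Q = 69 - 1*8 = 61
E = (dQ/dP)(P/Q) = (-1)(8/61) = -8/61

-8/61


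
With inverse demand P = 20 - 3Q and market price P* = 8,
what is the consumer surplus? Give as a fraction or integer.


Maximum willingness to pay (at Q=0): P_max = 20
Quantity demanded at P* = 8:
Q* = (20 - 8)/3 = 4
CS = (1/2) * Q* * (P_max - P*)
CS = (1/2) * 4 * (20 - 8)
CS = (1/2) * 4 * 12 = 24

24


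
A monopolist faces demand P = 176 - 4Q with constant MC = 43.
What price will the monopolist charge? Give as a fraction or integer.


MR = 176 - 8Q
Set MR = MC: 176 - 8Q = 43
Q* = 133/8
Substitute into demand:
P* = 176 - 4*133/8 = 219/2

219/2


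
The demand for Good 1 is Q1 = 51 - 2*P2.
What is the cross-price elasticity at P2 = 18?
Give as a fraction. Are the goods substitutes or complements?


dQ1/dP2 = -2
At P2 = 18: Q1 = 51 - 2*18 = 15
Exy = (dQ1/dP2)(P2/Q1) = -2 * 18 / 15 = -12/5
Since Exy < 0, the goods are complements.

-12/5 (complements)


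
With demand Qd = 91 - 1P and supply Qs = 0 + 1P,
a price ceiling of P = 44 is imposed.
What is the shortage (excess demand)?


At P = 44:
Qd = 91 - 1*44 = 47
Qs = 0 + 1*44 = 44
Shortage = Qd - Qs = 47 - 44 = 3

3


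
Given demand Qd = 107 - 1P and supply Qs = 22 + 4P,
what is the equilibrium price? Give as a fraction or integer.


At equilibrium, Qd = Qs.
107 - 1P = 22 + 4P
107 - 22 = 1P + 4P
85 = 5P
P* = 85/5 = 17

17


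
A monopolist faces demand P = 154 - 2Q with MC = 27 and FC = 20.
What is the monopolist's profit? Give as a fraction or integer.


MR = MC: 154 - 4Q = 27
Q* = 127/4
P* = 154 - 2*127/4 = 181/2
Profit = (P* - MC)*Q* - FC
= (181/2 - 27)*127/4 - 20
= 127/2*127/4 - 20
= 16129/8 - 20 = 15969/8

15969/8


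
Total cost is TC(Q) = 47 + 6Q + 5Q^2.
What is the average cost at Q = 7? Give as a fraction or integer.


TC(7) = 47 + 6*7 + 5*7^2
TC(7) = 47 + 42 + 245 = 334
AC = TC/Q = 334/7 = 334/7

334/7


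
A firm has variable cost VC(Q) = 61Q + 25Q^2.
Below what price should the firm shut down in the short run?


AVC(Q) = VC(Q)/Q = 61 + 25Q
AVC is increasing in Q, so minimum AVC is at Q -> 0+.
Min AVC = 61
The firm should shut down if P < 61.

61


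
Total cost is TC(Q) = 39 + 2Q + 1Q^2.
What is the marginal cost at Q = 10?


MC = dTC/dQ = 2 + 2*1*Q
At Q = 10:
MC = 2 + 2*10
MC = 2 + 20 = 22

22


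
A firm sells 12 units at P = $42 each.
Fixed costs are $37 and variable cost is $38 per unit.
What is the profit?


Total Revenue = P * Q = 42 * 12 = $504
Total Cost = FC + VC*Q = 37 + 38*12 = $493
Profit = TR - TC = 504 - 493 = $11

$11


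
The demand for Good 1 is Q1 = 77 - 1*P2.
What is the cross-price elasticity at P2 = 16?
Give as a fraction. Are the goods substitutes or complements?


dQ1/dP2 = -1
At P2 = 16: Q1 = 77 - 1*16 = 61
Exy = (dQ1/dP2)(P2/Q1) = -1 * 16 / 61 = -16/61
Since Exy < 0, the goods are complements.

-16/61 (complements)


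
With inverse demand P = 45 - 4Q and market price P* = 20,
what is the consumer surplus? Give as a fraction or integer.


Maximum willingness to pay (at Q=0): P_max = 45
Quantity demanded at P* = 20:
Q* = (45 - 20)/4 = 25/4
CS = (1/2) * Q* * (P_max - P*)
CS = (1/2) * 25/4 * (45 - 20)
CS = (1/2) * 25/4 * 25 = 625/8

625/8


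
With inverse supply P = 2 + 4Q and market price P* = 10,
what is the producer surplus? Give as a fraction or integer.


Minimum supply price (at Q=0): P_min = 2
Quantity supplied at P* = 10:
Q* = (10 - 2)/4 = 2
PS = (1/2) * Q* * (P* - P_min)
PS = (1/2) * 2 * (10 - 2)
PS = (1/2) * 2 * 8 = 8

8


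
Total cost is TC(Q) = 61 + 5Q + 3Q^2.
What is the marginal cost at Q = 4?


MC = dTC/dQ = 5 + 2*3*Q
At Q = 4:
MC = 5 + 6*4
MC = 5 + 24 = 29

29


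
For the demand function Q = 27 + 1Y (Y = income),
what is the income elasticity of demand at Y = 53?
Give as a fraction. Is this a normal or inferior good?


dQ/dY = 1
At Y = 53: Q = 27 + 1*53 = 80
Ey = (dQ/dY)(Y/Q) = 1 * 53 / 80 = 53/80
Since Ey > 0, this is a normal good.

53/80 (normal good)


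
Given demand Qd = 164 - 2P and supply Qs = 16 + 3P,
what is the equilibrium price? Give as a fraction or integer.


At equilibrium, Qd = Qs.
164 - 2P = 16 + 3P
164 - 16 = 2P + 3P
148 = 5P
P* = 148/5 = 148/5

148/5


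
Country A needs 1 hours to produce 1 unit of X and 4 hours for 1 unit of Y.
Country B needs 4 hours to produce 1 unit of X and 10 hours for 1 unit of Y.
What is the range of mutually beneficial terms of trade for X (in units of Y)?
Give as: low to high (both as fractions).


Opportunity cost of X for Country A = hours_X / hours_Y = 1/4 = 1/4 units of Y
Opportunity cost of X for Country B = hours_X / hours_Y = 4/10 = 2/5 units of Y
Terms of trade must be between the two opportunity costs.
Range: 1/4 to 2/5

1/4 to 2/5


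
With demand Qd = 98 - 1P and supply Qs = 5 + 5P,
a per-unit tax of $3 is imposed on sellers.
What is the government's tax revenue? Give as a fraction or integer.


With tax on sellers, new supply: Qs' = 5 + 5(P - 3)
= 5P - 10
New equilibrium quantity:
Q_new = 80
Tax revenue = tax * Q_new = 3 * 80 = 240

240


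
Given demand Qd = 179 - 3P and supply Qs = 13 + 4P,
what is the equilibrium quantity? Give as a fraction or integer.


First find equilibrium price:
179 - 3P = 13 + 4P
P* = 166/7 = 166/7
Then substitute into demand:
Q* = 179 - 3 * 166/7 = 755/7

755/7


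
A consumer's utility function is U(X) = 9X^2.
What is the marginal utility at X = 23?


MU = dU/dX = 9*2*X^(2-1)
MU = 18*X^1
At X = 23:
MU = 18 * 23^1
MU = 18 * 23 = 414

414


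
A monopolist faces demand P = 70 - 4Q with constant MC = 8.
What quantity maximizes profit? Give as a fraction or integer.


TR = P*Q = (70 - 4Q)Q = 70Q - 4Q^2
MR = dTR/dQ = 70 - 8Q
Set MR = MC:
70 - 8Q = 8
62 = 8Q
Q* = 62/8 = 31/4

31/4


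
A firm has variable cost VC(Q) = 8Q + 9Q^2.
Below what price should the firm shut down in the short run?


AVC(Q) = VC(Q)/Q = 8 + 9Q
AVC is increasing in Q, so minimum AVC is at Q -> 0+.
Min AVC = 8
The firm should shut down if P < 8.

8


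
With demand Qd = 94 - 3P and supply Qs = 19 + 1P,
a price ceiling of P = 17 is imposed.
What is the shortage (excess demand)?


At P = 17:
Qd = 94 - 3*17 = 43
Qs = 19 + 1*17 = 36
Shortage = Qd - Qs = 43 - 36 = 7

7


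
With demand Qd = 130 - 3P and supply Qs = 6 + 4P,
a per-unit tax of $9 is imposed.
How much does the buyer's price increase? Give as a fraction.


With a per-unit tax, the buyer's price increase depends on relative slopes.
Supply slope: d = 4, Demand slope: b = 3
Buyer's price increase = d * tax / (b + d)
= 4 * 9 / (3 + 4)
= 36 / 7 = 36/7

36/7


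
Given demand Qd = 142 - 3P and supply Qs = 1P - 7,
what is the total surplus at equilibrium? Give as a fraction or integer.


Find equilibrium: 142 - 3P = 1P - 7
142 + 7 = 4P
P* = 149/4 = 149/4
Q* = 1*149/4 - 7 = 121/4
Inverse demand: P = 142/3 - Q/3, so P_max = 142/3
Inverse supply: P = 7 + Q/1, so P_min = 7
CS = (1/2) * 121/4 * (142/3 - 149/4) = 14641/96
PS = (1/2) * 121/4 * (149/4 - 7) = 14641/32
TS = CS + PS = 14641/96 + 14641/32 = 14641/24

14641/24


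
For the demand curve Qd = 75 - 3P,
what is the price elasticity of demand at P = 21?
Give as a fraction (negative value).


dQ/dP = -3
At P = 21: Q = 75 - 3*21 = 12
E = (dQ/dP)(P/Q) = (-3)(21/12) = -21/4

-21/4


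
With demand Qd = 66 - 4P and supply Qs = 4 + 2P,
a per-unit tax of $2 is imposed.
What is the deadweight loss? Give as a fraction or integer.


Pre-tax equilibrium quantity: Q* = 74/3
Post-tax equilibrium quantity: Q_tax = 22
Reduction in quantity: Q* - Q_tax = 8/3
DWL = (1/2) * tax * (Q* - Q_tax)
DWL = (1/2) * 2 * 8/3 = 8/3

8/3


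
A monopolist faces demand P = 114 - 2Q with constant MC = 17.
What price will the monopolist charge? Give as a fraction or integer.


MR = 114 - 4Q
Set MR = MC: 114 - 4Q = 17
Q* = 97/4
Substitute into demand:
P* = 114 - 2*97/4 = 131/2

131/2


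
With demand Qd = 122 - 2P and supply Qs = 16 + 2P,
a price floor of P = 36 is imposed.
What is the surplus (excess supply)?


At P = 36:
Qd = 122 - 2*36 = 50
Qs = 16 + 2*36 = 88
Surplus = Qs - Qd = 88 - 50 = 38

38


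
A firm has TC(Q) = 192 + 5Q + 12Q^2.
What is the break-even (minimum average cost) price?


AC(Q) = 192/Q + 5 + 12Q
To minimize: dAC/dQ = -192/Q^2 + 12 = 0
Q^2 = 192/12 = 16
Q* = 4
Min AC = 192/4 + 5 + 12*4
Min AC = 48 + 5 + 48 = 101

101


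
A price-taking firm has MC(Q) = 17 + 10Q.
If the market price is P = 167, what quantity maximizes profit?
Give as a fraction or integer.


In perfect competition, profit is maximized where P = MC.
167 = 17 + 10Q
150 = 10Q
Q* = 150/10 = 15

15


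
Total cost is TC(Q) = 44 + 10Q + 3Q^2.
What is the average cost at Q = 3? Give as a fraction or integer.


TC(3) = 44 + 10*3 + 3*3^2
TC(3) = 44 + 30 + 27 = 101
AC = TC/Q = 101/3 = 101/3

101/3


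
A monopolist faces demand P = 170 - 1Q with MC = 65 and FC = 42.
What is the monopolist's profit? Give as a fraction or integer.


MR = MC: 170 - 2Q = 65
Q* = 105/2
P* = 170 - 1*105/2 = 235/2
Profit = (P* - MC)*Q* - FC
= (235/2 - 65)*105/2 - 42
= 105/2*105/2 - 42
= 11025/4 - 42 = 10857/4

10857/4


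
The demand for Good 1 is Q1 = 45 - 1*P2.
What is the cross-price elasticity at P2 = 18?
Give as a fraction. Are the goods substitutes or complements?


dQ1/dP2 = -1
At P2 = 18: Q1 = 45 - 1*18 = 27
Exy = (dQ1/dP2)(P2/Q1) = -1 * 18 / 27 = -2/3
Since Exy < 0, the goods are complements.

-2/3 (complements)


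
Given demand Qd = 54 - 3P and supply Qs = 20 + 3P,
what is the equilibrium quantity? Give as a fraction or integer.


First find equilibrium price:
54 - 3P = 20 + 3P
P* = 34/6 = 17/3
Then substitute into demand:
Q* = 54 - 3 * 17/3 = 37

37


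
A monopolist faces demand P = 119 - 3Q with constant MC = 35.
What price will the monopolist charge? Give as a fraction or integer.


MR = 119 - 6Q
Set MR = MC: 119 - 6Q = 35
Q* = 14
Substitute into demand:
P* = 119 - 3*14 = 77

77


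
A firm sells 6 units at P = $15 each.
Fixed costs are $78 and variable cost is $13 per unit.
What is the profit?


Total Revenue = P * Q = 15 * 6 = $90
Total Cost = FC + VC*Q = 78 + 13*6 = $156
Profit = TR - TC = 90 - 156 = $-66

$-66


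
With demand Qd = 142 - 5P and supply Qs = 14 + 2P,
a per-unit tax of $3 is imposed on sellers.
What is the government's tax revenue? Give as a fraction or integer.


With tax on sellers, new supply: Qs' = 14 + 2(P - 3)
= 8 + 2P
New equilibrium quantity:
Q_new = 324/7
Tax revenue = tax * Q_new = 3 * 324/7 = 972/7

972/7


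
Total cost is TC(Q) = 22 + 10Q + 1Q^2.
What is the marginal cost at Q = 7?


MC = dTC/dQ = 10 + 2*1*Q
At Q = 7:
MC = 10 + 2*7
MC = 10 + 14 = 24

24


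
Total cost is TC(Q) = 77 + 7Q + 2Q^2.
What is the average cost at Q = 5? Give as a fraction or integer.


TC(5) = 77 + 7*5 + 2*5^2
TC(5) = 77 + 35 + 50 = 162
AC = TC/Q = 162/5 = 162/5

162/5


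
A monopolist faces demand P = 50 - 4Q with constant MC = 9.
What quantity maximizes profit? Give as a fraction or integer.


TR = P*Q = (50 - 4Q)Q = 50Q - 4Q^2
MR = dTR/dQ = 50 - 8Q
Set MR = MC:
50 - 8Q = 9
41 = 8Q
Q* = 41/8 = 41/8

41/8


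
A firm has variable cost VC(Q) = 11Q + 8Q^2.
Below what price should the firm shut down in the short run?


AVC(Q) = VC(Q)/Q = 11 + 8Q
AVC is increasing in Q, so minimum AVC is at Q -> 0+.
Min AVC = 11
The firm should shut down if P < 11.

11


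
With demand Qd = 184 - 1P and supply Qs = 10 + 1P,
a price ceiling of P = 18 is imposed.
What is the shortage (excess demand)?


At P = 18:
Qd = 184 - 1*18 = 166
Qs = 10 + 1*18 = 28
Shortage = Qd - Qs = 166 - 28 = 138

138


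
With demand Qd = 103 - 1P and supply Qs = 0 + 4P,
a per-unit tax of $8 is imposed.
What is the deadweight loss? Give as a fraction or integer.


Pre-tax equilibrium quantity: Q* = 412/5
Post-tax equilibrium quantity: Q_tax = 76
Reduction in quantity: Q* - Q_tax = 32/5
DWL = (1/2) * tax * (Q* - Q_tax)
DWL = (1/2) * 8 * 32/5 = 128/5

128/5


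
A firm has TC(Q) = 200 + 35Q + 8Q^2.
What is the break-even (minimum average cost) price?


AC(Q) = 200/Q + 35 + 8Q
To minimize: dAC/dQ = -200/Q^2 + 8 = 0
Q^2 = 200/8 = 25
Q* = 5
Min AC = 200/5 + 35 + 8*5
Min AC = 40 + 35 + 40 = 115

115


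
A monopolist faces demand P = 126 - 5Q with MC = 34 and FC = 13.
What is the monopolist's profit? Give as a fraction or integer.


MR = MC: 126 - 10Q = 34
Q* = 46/5
P* = 126 - 5*46/5 = 80
Profit = (P* - MC)*Q* - FC
= (80 - 34)*46/5 - 13
= 46*46/5 - 13
= 2116/5 - 13 = 2051/5

2051/5


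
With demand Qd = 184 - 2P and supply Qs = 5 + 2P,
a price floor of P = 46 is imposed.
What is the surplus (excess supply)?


At P = 46:
Qd = 184 - 2*46 = 92
Qs = 5 + 2*46 = 97
Surplus = Qs - Qd = 97 - 92 = 5

5


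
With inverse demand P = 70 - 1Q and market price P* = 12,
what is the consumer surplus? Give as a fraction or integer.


Maximum willingness to pay (at Q=0): P_max = 70
Quantity demanded at P* = 12:
Q* = (70 - 12)/1 = 58
CS = (1/2) * Q* * (P_max - P*)
CS = (1/2) * 58 * (70 - 12)
CS = (1/2) * 58 * 58 = 1682

1682


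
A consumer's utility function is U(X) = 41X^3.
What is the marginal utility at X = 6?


MU = dU/dX = 41*3*X^(3-1)
MU = 123*X^2
At X = 6:
MU = 123 * 6^2
MU = 123 * 36 = 4428

4428


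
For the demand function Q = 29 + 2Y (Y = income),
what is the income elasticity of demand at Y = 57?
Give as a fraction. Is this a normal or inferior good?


dQ/dY = 2
At Y = 57: Q = 29 + 2*57 = 143
Ey = (dQ/dY)(Y/Q) = 2 * 57 / 143 = 114/143
Since Ey > 0, this is a normal good.

114/143 (normal good)


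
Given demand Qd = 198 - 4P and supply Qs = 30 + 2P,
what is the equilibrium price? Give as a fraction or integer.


At equilibrium, Qd = Qs.
198 - 4P = 30 + 2P
198 - 30 = 4P + 2P
168 = 6P
P* = 168/6 = 28

28


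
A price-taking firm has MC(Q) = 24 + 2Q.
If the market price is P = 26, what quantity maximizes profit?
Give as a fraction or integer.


In perfect competition, profit is maximized where P = MC.
26 = 24 + 2Q
2 = 2Q
Q* = 2/2 = 1

1


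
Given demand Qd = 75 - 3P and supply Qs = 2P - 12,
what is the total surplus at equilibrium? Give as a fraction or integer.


Find equilibrium: 75 - 3P = 2P - 12
75 + 12 = 5P
P* = 87/5 = 87/5
Q* = 2*87/5 - 12 = 114/5
Inverse demand: P = 25 - Q/3, so P_max = 25
Inverse supply: P = 6 + Q/2, so P_min = 6
CS = (1/2) * 114/5 * (25 - 87/5) = 2166/25
PS = (1/2) * 114/5 * (87/5 - 6) = 3249/25
TS = CS + PS = 2166/25 + 3249/25 = 1083/5

1083/5


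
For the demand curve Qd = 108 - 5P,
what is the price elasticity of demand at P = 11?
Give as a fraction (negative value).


dQ/dP = -5
At P = 11: Q = 108 - 5*11 = 53
E = (dQ/dP)(P/Q) = (-5)(11/53) = -55/53

-55/53


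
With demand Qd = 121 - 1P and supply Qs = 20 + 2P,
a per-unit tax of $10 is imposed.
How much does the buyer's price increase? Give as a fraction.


With a per-unit tax, the buyer's price increase depends on relative slopes.
Supply slope: d = 2, Demand slope: b = 1
Buyer's price increase = d * tax / (b + d)
= 2 * 10 / (1 + 2)
= 20 / 3 = 20/3

20/3


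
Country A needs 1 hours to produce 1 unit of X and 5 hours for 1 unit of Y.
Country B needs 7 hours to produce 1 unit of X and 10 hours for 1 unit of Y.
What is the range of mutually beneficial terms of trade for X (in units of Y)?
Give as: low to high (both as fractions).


Opportunity cost of X for Country A = hours_X / hours_Y = 1/5 = 1/5 units of Y
Opportunity cost of X for Country B = hours_X / hours_Y = 7/10 = 7/10 units of Y
Terms of trade must be between the two opportunity costs.
Range: 1/5 to 7/10

1/5 to 7/10


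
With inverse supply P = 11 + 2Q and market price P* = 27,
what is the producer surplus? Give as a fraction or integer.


Minimum supply price (at Q=0): P_min = 11
Quantity supplied at P* = 27:
Q* = (27 - 11)/2 = 8
PS = (1/2) * Q* * (P* - P_min)
PS = (1/2) * 8 * (27 - 11)
PS = (1/2) * 8 * 16 = 64

64


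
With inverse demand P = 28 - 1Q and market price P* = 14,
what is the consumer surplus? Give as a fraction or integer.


Maximum willingness to pay (at Q=0): P_max = 28
Quantity demanded at P* = 14:
Q* = (28 - 14)/1 = 14
CS = (1/2) * Q* * (P_max - P*)
CS = (1/2) * 14 * (28 - 14)
CS = (1/2) * 14 * 14 = 98

98


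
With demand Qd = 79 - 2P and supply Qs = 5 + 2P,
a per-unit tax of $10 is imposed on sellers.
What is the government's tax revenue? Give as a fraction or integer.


With tax on sellers, new supply: Qs' = 5 + 2(P - 10)
= 2P - 15
New equilibrium quantity:
Q_new = 32
Tax revenue = tax * Q_new = 10 * 32 = 320

320


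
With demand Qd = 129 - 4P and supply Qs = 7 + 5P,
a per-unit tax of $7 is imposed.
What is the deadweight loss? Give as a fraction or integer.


Pre-tax equilibrium quantity: Q* = 673/9
Post-tax equilibrium quantity: Q_tax = 533/9
Reduction in quantity: Q* - Q_tax = 140/9
DWL = (1/2) * tax * (Q* - Q_tax)
DWL = (1/2) * 7 * 140/9 = 490/9

490/9


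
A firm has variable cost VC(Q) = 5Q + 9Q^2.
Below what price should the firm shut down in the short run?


AVC(Q) = VC(Q)/Q = 5 + 9Q
AVC is increasing in Q, so minimum AVC is at Q -> 0+.
Min AVC = 5
The firm should shut down if P < 5.

5


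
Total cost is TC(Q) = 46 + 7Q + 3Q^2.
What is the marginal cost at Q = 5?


MC = dTC/dQ = 7 + 2*3*Q
At Q = 5:
MC = 7 + 6*5
MC = 7 + 30 = 37

37


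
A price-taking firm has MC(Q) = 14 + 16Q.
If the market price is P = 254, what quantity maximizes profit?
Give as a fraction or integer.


In perfect competition, profit is maximized where P = MC.
254 = 14 + 16Q
240 = 16Q
Q* = 240/16 = 15

15


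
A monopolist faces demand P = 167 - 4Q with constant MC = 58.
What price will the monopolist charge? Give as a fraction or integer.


MR = 167 - 8Q
Set MR = MC: 167 - 8Q = 58
Q* = 109/8
Substitute into demand:
P* = 167 - 4*109/8 = 225/2

225/2


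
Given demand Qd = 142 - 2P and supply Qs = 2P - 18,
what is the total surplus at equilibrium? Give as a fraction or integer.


Find equilibrium: 142 - 2P = 2P - 18
142 + 18 = 4P
P* = 160/4 = 40
Q* = 2*40 - 18 = 62
Inverse demand: P = 71 - Q/2, so P_max = 71
Inverse supply: P = 9 + Q/2, so P_min = 9
CS = (1/2) * 62 * (71 - 40) = 961
PS = (1/2) * 62 * (40 - 9) = 961
TS = CS + PS = 961 + 961 = 1922

1922


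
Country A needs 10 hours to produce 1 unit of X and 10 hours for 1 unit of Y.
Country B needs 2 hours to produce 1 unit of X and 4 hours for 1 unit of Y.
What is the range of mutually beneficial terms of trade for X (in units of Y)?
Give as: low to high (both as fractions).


Opportunity cost of X for Country A = hours_X / hours_Y = 10/10 = 1 units of Y
Opportunity cost of X for Country B = hours_X / hours_Y = 2/4 = 1/2 units of Y
Terms of trade must be between the two opportunity costs.
Range: 1/2 to 1

1/2 to 1


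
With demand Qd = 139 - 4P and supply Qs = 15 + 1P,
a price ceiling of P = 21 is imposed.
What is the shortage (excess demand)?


At P = 21:
Qd = 139 - 4*21 = 55
Qs = 15 + 1*21 = 36
Shortage = Qd - Qs = 55 - 36 = 19

19


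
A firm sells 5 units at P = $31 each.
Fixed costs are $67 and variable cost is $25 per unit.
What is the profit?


Total Revenue = P * Q = 31 * 5 = $155
Total Cost = FC + VC*Q = 67 + 25*5 = $192
Profit = TR - TC = 155 - 192 = $-37

$-37


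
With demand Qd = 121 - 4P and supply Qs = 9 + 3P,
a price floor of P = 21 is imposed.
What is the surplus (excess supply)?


At P = 21:
Qd = 121 - 4*21 = 37
Qs = 9 + 3*21 = 72
Surplus = Qs - Qd = 72 - 37 = 35

35


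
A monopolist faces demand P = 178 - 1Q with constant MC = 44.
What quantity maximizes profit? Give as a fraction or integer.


TR = P*Q = (178 - 1Q)Q = 178Q - 1Q^2
MR = dTR/dQ = 178 - 2Q
Set MR = MC:
178 - 2Q = 44
134 = 2Q
Q* = 134/2 = 67

67


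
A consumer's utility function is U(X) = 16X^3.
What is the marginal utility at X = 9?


MU = dU/dX = 16*3*X^(3-1)
MU = 48*X^2
At X = 9:
MU = 48 * 9^2
MU = 48 * 81 = 3888

3888


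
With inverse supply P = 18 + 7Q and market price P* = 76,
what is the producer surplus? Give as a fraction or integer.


Minimum supply price (at Q=0): P_min = 18
Quantity supplied at P* = 76:
Q* = (76 - 18)/7 = 58/7
PS = (1/2) * Q* * (P* - P_min)
PS = (1/2) * 58/7 * (76 - 18)
PS = (1/2) * 58/7 * 58 = 1682/7

1682/7


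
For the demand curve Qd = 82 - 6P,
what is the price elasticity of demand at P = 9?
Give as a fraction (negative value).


dQ/dP = -6
At P = 9: Q = 82 - 6*9 = 28
E = (dQ/dP)(P/Q) = (-6)(9/28) = -27/14

-27/14


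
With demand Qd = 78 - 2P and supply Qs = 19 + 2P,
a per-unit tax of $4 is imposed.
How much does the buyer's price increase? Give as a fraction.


With a per-unit tax, the buyer's price increase depends on relative slopes.
Supply slope: d = 2, Demand slope: b = 2
Buyer's price increase = d * tax / (b + d)
= 2 * 4 / (2 + 2)
= 8 / 4 = 2

2


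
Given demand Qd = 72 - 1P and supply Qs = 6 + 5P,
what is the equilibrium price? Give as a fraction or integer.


At equilibrium, Qd = Qs.
72 - 1P = 6 + 5P
72 - 6 = 1P + 5P
66 = 6P
P* = 66/6 = 11

11


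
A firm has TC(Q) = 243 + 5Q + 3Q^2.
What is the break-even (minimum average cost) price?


AC(Q) = 243/Q + 5 + 3Q
To minimize: dAC/dQ = -243/Q^2 + 3 = 0
Q^2 = 243/3 = 81
Q* = 9
Min AC = 243/9 + 5 + 3*9
Min AC = 27 + 5 + 27 = 59

59


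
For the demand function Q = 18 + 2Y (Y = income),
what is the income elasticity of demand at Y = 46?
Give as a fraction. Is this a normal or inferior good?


dQ/dY = 2
At Y = 46: Q = 18 + 2*46 = 110
Ey = (dQ/dY)(Y/Q) = 2 * 46 / 110 = 46/55
Since Ey > 0, this is a normal good.

46/55 (normal good)


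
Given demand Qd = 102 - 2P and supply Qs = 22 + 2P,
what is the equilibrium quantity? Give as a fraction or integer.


First find equilibrium price:
102 - 2P = 22 + 2P
P* = 80/4 = 20
Then substitute into demand:
Q* = 102 - 2 * 20 = 62

62


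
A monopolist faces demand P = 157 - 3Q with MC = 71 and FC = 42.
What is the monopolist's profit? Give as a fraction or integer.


MR = MC: 157 - 6Q = 71
Q* = 43/3
P* = 157 - 3*43/3 = 114
Profit = (P* - MC)*Q* - FC
= (114 - 71)*43/3 - 42
= 43*43/3 - 42
= 1849/3 - 42 = 1723/3

1723/3


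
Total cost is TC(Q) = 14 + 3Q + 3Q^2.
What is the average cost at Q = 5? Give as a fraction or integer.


TC(5) = 14 + 3*5 + 3*5^2
TC(5) = 14 + 15 + 75 = 104
AC = TC/Q = 104/5 = 104/5

104/5


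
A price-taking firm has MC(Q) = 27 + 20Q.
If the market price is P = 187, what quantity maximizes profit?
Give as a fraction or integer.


In perfect competition, profit is maximized where P = MC.
187 = 27 + 20Q
160 = 20Q
Q* = 160/20 = 8

8
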